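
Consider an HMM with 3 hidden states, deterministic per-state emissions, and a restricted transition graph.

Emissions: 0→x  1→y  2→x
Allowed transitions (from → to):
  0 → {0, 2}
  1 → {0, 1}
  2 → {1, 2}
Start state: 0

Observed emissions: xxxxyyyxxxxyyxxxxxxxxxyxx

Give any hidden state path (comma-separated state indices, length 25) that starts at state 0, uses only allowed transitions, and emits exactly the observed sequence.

  pos 0: x in {0,2}, choose 0; start
  pos 1: x in {0,2}, choose 0; 0->0 ok
  pos 2: x in {0,2}, choose 2; 0->2 ok
  pos 3: x in {0,2}, choose 2; 2->2 ok
  pos 4: y in {1}, choose 1; 2->1 ok
  pos 5: y in {1}, choose 1; 1->1 ok
  pos 6: y in {1}, choose 1; 1->1 ok
  pos 7: x in {0,2}, choose 0; 1->0 ok
  pos 8: x in {0,2}, choose 0; 0->0 ok
  pos 9: x in {0,2}, choose 2; 0->2 ok
  pos 10: x in {0,2}, choose 2; 2->2 ok
  pos 11: y in {1}, choose 1; 2->1 ok
  pos 12: y in {1}, choose 1; 1->1 ok
  pos 13: x in {0,2}, choose 0; 1->0 ok
  pos 14: x in {0,2}, choose 0; 0->0 ok
  pos 15: x in {0,2}, choose 0; 0->0 ok
  pos 16: x in {0,2}, choose 2; 0->2 ok
  pos 17: x in {0,2}, choose 2; 2->2 ok
  pos 18: x in {0,2}, choose 2; 2->2 ok
  pos 19: x in {0,2}, choose 2; 2->2 ok
  pos 20: x in {0,2}, choose 2; 2->2 ok
  pos 21: x in {0,2}, choose 2; 2->2 ok
  pos 22: y in {1}, choose 1; 2->1 ok
  pos 23: x in {0,2}, choose 0; 1->0 ok
  pos 24: x in {0,2}, choose 0; 0->0 ok

0,0,2,2,1,1,1,0,0,2,2,1,1,0,0,0,2,2,2,2,2,2,1,0,0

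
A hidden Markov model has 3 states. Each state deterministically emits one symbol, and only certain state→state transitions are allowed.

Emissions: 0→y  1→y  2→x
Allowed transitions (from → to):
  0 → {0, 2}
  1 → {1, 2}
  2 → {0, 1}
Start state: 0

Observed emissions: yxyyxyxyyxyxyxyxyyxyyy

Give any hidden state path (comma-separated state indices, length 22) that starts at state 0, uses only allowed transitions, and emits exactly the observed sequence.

0,2,1,1,2,1,2,1,1,2,1,2,1,2,0,2,0,0,2,1,1,1

  [0] y  {0,1}  => 0  start
  [1] x  {2}  => 2  0->2 ok
  [2] y  {0,1}  => 1  2->1 ok
  [3] y  {0,1}  => 1  1->1 ok
  [4] x  {2}  => 2  1->2 ok
  [5] y  {0,1}  => 1  2->1 ok
  [6] x  {2}  => 2  1->2 ok
  [7] y  {0,1}  => 1  2->1 ok
  [8] y  {0,1}  => 1  1->1 ok
  [9] x  {2}  => 2  1->2 ok
  [10] y  {0,1}  => 1  2->1 ok
  [11] x  {2}  => 2  1->2 ok
  [12] y  {0,1}  => 1  2->1 ok
  [13] x  {2}  => 2  1->2 ok
  [14] y  {0,1}  => 0  2->0 ok
  [15] x  {2}  => 2  0->2 ok
  [16] y  {0,1}  => 0  2->0 ok
  [17] y  {0,1}  => 0  0->0 ok
  [18] x  {2}  => 2  0->2 ok
  [19] y  {0,1}  => 1  2->1 ok
  [20] y  {0,1}  => 1  1->1 ok
  [21] y  {0,1}  => 1  1->1 ok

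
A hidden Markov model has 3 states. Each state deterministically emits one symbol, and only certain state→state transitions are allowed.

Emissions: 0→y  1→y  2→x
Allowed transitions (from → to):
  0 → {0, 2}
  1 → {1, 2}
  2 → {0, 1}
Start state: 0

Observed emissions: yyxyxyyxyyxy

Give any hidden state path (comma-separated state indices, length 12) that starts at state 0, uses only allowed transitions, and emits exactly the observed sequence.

  pos 0: y in {0,1}, choose 0; start
  pos 1: y in {0,1}, choose 0; 0->0 ok
  pos 2: x in {2}, choose 2; 0->2 ok
  pos 3: y in {0,1}, choose 0; 2->0 ok
  pos 4: x in {2}, choose 2; 0->2 ok
  pos 5: y in {0,1}, choose 1; 2->1 ok
  pos 6: y in {0,1}, choose 1; 1->1 ok
  pos 7: x in {2}, choose 2; 1->2 ok
  pos 8: y in {0,1}, choose 0; 2->0 ok
  pos 9: y in {0,1}, choose 0; 0->0 ok
  pos 10: x in {2}, choose 2; 0->2 ok
  pos 11: y in {0,1}, choose 0; 2->0 ok

0,0,2,0,2,1,1,2,0,0,2,0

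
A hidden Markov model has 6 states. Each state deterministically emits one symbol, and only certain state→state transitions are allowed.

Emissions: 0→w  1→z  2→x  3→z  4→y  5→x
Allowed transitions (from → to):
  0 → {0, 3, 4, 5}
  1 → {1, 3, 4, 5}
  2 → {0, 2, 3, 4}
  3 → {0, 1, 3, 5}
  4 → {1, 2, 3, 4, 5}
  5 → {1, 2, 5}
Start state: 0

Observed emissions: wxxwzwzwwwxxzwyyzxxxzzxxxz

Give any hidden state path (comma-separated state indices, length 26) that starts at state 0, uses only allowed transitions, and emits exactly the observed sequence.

  0: obs=w cand={0} pick 0 [start]
  1: obs=x cand={2,5} pick 5 [0->5 ok]
  2: obs=x cand={2,5} pick 2 [5->2 ok]
  3: obs=w cand={0} pick 0 [2->0 ok]
  4: obs=z cand={1,3} pick 3 [0->3 ok]
  5: obs=w cand={0} pick 0 [3->0 ok]
  6: obs=z cand={1,3} pick 3 [0->3 ok]
  7: obs=w cand={0} pick 0 [3->0 ok]
  8: obs=w cand={0} pick 0 [0->0 ok]
  9: obs=w cand={0} pick 0 [0->0 ok]
  10: obs=x cand={2,5} pick 5 [0->5 ok]
  11: obs=x cand={2,5} pick 2 [5->2 ok]
  12: obs=z cand={1,3} pick 3 [2->3 ok]
  13: obs=w cand={0} pick 0 [3->0 ok]
  14: obs=y cand={4} pick 4 [0->4 ok]
  15: obs=y cand={4} pick 4 [4->4 ok]
  16: obs=z cand={1,3} pick 3 [4->3 ok]
  17: obs=x cand={2,5} pick 5 [3->5 ok]
  18: obs=x cand={2,5} pick 5 [5->5 ok]
  19: obs=x cand={2,5} pick 5 [5->5 ok]
  20: obs=z cand={1,3} pick 1 [5->1 ok]
  21: obs=z cand={1,3} pick 1 [1->1 ok]
  22: obs=x cand={2,5} pick 5 [1->5 ok]
  23: obs=x cand={2,5} pick 5 [5->5 ok]
  24: obs=x cand={2,5} pick 5 [5->5 ok]
  25: obs=z cand={1,3} pick 1 [5->1 ok]

0,5,2,0,3,0,3,0,0,0,5,2,3,0,4,4,3,5,5,5,1,1,5,5,5,1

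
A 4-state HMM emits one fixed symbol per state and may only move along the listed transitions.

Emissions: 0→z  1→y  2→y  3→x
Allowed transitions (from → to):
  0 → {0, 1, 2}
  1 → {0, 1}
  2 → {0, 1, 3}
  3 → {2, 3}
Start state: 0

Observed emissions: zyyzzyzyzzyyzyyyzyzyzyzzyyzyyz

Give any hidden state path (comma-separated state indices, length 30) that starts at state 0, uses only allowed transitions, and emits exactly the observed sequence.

  0: obs=z cand={0} pick 0 [start]
  1: obs=y cand={1,2} pick 1 [0->1 ok]
  2: obs=y cand={1,2} pick 1 [1->1 ok]
  3: obs=z cand={0} pick 0 [1->0 ok]
  4: obs=z cand={0} pick 0 [0->0 ok]
  5: obs=y cand={1,2} pick 1 [0->1 ok]
  6: obs=z cand={0} pick 0 [1->0 ok]
  7: obs=y cand={1,2} pick 1 [0->1 ok]
  8: obs=z cand={0} pick 0 [1->0 ok]
  9: obs=z cand={0} pick 0 [0->0 ok]
  10: obs=y cand={1,2} pick 2 [0->2 ok]
  11: obs=y cand={1,2} pick 1 [2->1 ok]
  12: obs=z cand={0} pick 0 [1->0 ok]
  13: obs=y cand={1,2} pick 1 [0->1 ok]
  14: obs=y cand={1,2} pick 1 [1->1 ok]
  15: obs=y cand={1,2} pick 1 [1->1 ok]
  16: obs=z cand={0} pick 0 [1->0 ok]
  17: obs=y cand={1,2} pick 2 [0->2 ok]
  18: obs=z cand={0} pick 0 [2->0 ok]
  19: obs=y cand={1,2} pick 2 [0->2 ok]
  20: obs=z cand={0} pick 0 [2->0 ok]
  21: obs=y cand={1,2} pick 2 [0->2 ok]
  22: obs=z cand={0} pick 0 [2->0 ok]
  23: obs=z cand={0} pick 0 [0->0 ok]
  24: obs=y cand={1,2} pick 1 [0->1 ok]
  25: obs=y cand={1,2} pick 1 [1->1 ok]
  26: obs=z cand={0} pick 0 [1->0 ok]
  27: obs=y cand={1,2} pick 1 [0->1 ok]
  28: obs=y cand={1,2} pick 1 [1->1 ok]
  29: obs=z cand={0} pick 0 [1->0 ok]

0,1,1,0,0,1,0,1,0,0,2,1,0,1,1,1,0,2,0,2,0,2,0,0,1,1,0,1,1,0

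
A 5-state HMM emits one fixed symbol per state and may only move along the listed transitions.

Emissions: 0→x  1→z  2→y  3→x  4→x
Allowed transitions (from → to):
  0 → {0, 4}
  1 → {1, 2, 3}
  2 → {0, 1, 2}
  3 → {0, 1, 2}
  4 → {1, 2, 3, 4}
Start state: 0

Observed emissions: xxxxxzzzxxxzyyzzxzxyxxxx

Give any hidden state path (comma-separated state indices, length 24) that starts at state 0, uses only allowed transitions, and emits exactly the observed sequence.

0,0,0,0,4,1,1,1,3,0,4,1,2,2,1,1,3,1,3,2,0,0,0,4

  [0] x  {0,3,4}  => 0  start
  [1] x  {0,3,4}  => 0  0->0 ok
  [2] x  {0,3,4}  => 0  0->0 ok
  [3] x  {0,3,4}  => 0  0->0 ok
  [4] x  {0,3,4}  => 4  0->4 ok
  [5] z  {1}  => 1  4->1 ok
  [6] z  {1}  => 1  1->1 ok
  [7] z  {1}  => 1  1->1 ok
  [8] x  {0,3,4}  => 3  1->3 ok
  [9] x  {0,3,4}  => 0  3->0 ok
  [10] x  {0,3,4}  => 4  0->4 ok
  [11] z  {1}  => 1  4->1 ok
  [12] y  {2}  => 2  1->2 ok
  [13] y  {2}  => 2  2->2 ok
  [14] z  {1}  => 1  2->1 ok
  [15] z  {1}  => 1  1->1 ok
  [16] x  {0,3,4}  => 3  1->3 ok
  [17] z  {1}  => 1  3->1 ok
  [18] x  {0,3,4}  => 3  1->3 ok
  [19] y  {2}  => 2  3->2 ok
  [20] x  {0,3,4}  => 0  2->0 ok
  [21] x  {0,3,4}  => 0  0->0 ok
  [22] x  {0,3,4}  => 0  0->0 ok
  [23] x  {0,3,4}  => 4  0->4 ok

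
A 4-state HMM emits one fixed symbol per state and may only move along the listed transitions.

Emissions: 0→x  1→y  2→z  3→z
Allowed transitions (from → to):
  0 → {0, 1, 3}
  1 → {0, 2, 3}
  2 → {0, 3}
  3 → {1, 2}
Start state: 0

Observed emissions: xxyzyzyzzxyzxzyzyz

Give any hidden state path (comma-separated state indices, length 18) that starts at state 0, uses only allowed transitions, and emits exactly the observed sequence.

  [0] x  {0}  => 0  start
  [1] x  {0}  => 0  0->0 ok
  [2] y  {1}  => 1  0->1 ok
  [3] z  {2,3}  => 3  1->3 ok
  [4] y  {1}  => 1  3->1 ok
  [5] z  {2,3}  => 3  1->3 ok
  [6] y  {1}  => 1  3->1 ok
  [7] z  {2,3}  => 3  1->3 ok
  [8] z  {2,3}  => 2  3->2 ok
  [9] x  {0}  => 0  2->0 ok
  [10] y  {1}  => 1  0->1 ok
  [11] z  {2,3}  => 2  1->2 ok
  [12] x  {0}  => 0  2->0 ok
  [13] z  {2,3}  => 3  0->3 ok
  [14] y  {1}  => 1  3->1 ok
  [15] z  {2,3}  => 3  1->3 ok
  [16] y  {1}  => 1  3->1 ok
  [17] z  {2,3}  => 3  1->3 ok

0,0,1,3,1,3,1,3,2,0,1,2,0,3,1,3,1,3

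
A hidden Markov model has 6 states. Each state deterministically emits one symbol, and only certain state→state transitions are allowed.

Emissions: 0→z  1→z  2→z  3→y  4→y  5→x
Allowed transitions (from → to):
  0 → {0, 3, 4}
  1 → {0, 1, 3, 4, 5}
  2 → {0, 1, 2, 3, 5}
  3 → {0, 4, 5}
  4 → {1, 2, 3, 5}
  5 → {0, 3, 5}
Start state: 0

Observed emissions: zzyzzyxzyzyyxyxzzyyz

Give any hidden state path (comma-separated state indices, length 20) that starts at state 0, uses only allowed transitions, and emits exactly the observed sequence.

  pos 0: z in {0,1,2}, choose 0; start
  pos 1: z in {0,1,2}, choose 0; 0->0 ok
  pos 2: y in {3,4}, choose 4; 0->4 ok
  pos 3: z in {0,1,2}, choose 1; 4->1 ok
  pos 4: z in {0,1,2}, choose 0; 1->0 ok
  pos 5: y in {3,4}, choose 3; 0->3 ok
  pos 6: x in {5}, choose 5; 3->5 ok
  pos 7: z in {0,1,2}, choose 0; 5->0 ok
  pos 8: y in {3,4}, choose 3; 0->3 ok
  pos 9: z in {0,1,2}, choose 0; 3->0 ok
  pos 10: y in {3,4}, choose 4; 0->4 ok
  pos 11: y in {3,4}, choose 3; 4->3 ok
  pos 12: x in {5}, choose 5; 3->5 ok
  pos 13: y in {3,4}, choose 3; 5->3 ok
  pos 14: x in {5}, choose 5; 3->5 ok
  pos 15: z in {0,1,2}, choose 0; 5->0 ok
  pos 16: z in {0,1,2}, choose 0; 0->0 ok
  pos 17: y in {3,4}, choose 3; 0->3 ok
  pos 18: y in {3,4}, choose 4; 3->4 ok
  pos 19: z in {0,1,2}, choose 1; 4->1 ok

0,0,4,1,0,3,5,0,3,0,4,3,5,3,5,0,0,3,4,1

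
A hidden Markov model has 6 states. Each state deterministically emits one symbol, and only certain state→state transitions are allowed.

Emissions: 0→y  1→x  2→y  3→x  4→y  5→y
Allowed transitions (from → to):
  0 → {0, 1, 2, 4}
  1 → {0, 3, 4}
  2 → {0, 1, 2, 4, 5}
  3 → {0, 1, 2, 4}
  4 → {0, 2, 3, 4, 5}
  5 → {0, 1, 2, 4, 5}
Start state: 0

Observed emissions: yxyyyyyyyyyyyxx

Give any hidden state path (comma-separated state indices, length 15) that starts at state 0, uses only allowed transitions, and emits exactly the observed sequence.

0,1,0,0,0,4,2,0,0,4,2,5,0,1,3

  t0 'y' -> {0,2,4,5}, take 0 (start)
  t1 'x' -> {1,3}, take 1 (0->1 ok)
  t2 'y' -> {0,2,4,5}, take 0 (1->0 ok)
  t3 'y' -> {0,2,4,5}, take 0 (0->0 ok)
  t4 'y' -> {0,2,4,5}, take 0 (0->0 ok)
  t5 'y' -> {0,2,4,5}, take 4 (0->4 ok)
  t6 'y' -> {0,2,4,5}, take 2 (4->2 ok)
  t7 'y' -> {0,2,4,5}, take 0 (2->0 ok)
  t8 'y' -> {0,2,4,5}, take 0 (0->0 ok)
  t9 'y' -> {0,2,4,5}, take 4 (0->4 ok)
  t10 'y' -> {0,2,4,5}, take 2 (4->2 ok)
  t11 'y' -> {0,2,4,5}, take 5 (2->5 ok)
  t12 'y' -> {0,2,4,5}, take 0 (5->0 ok)
  t13 'x' -> {1,3}, take 1 (0->1 ok)
  t14 'x' -> {1,3}, take 3 (1->3 ok)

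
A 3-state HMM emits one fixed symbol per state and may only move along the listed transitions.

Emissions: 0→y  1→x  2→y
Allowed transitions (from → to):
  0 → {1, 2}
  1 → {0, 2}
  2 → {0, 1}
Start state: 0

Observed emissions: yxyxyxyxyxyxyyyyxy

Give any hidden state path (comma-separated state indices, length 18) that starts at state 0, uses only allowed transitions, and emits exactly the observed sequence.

0,1,2,1,2,1,2,1,2,1,0,1,2,0,2,0,1,2

  pos 0: y in {0,2}, choose 0; start
  pos 1: x in {1}, choose 1; 0->1 ok
  pos 2: y in {0,2}, choose 2; 1->2 ok
  pos 3: x in {1}, choose 1; 2->1 ok
  pos 4: y in {0,2}, choose 2; 1->2 ok
  pos 5: x in {1}, choose 1; 2->1 ok
  pos 6: y in {0,2}, choose 2; 1->2 ok
  pos 7: x in {1}, choose 1; 2->1 ok
  pos 8: y in {0,2}, choose 2; 1->2 ok
  pos 9: x in {1}, choose 1; 2->1 ok
  pos 10: y in {0,2}, choose 0; 1->0 ok
  pos 11: x in {1}, choose 1; 0->1 ok
  pos 12: y in {0,2}, choose 2; 1->2 ok
  pos 13: y in {0,2}, choose 0; 2->0 ok
  pos 14: y in {0,2}, choose 2; 0->2 ok
  pos 15: y in {0,2}, choose 0; 2->0 ok
  pos 16: x in {1}, choose 1; 0->1 ok
  pos 17: y in {0,2}, choose 2; 1->2 ok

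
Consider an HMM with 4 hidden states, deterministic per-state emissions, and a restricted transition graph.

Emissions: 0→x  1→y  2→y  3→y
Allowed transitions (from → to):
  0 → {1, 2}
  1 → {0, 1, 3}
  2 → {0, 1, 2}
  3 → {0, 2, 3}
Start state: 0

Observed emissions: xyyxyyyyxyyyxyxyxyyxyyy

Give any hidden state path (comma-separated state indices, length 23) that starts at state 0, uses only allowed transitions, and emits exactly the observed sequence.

0,1,3,0,2,1,1,3,0,1,3,2,0,1,0,1,0,2,1,0,2,2,1

  t0 'x' -> {0}, take 0 (start)
  t1 'y' -> {1,2,3}, take 1 (0->1 ok)
  t2 'y' -> {1,2,3}, take 3 (1->3 ok)
  t3 'x' -> {0}, take 0 (3->0 ok)
  t4 'y' -> {1,2,3}, take 2 (0->2 ok)
  t5 'y' -> {1,2,3}, take 1 (2->1 ok)
  t6 'y' -> {1,2,3}, take 1 (1->1 ok)
  t7 'y' -> {1,2,3}, take 3 (1->3 ok)
  t8 'x' -> {0}, take 0 (3->0 ok)
  t9 'y' -> {1,2,3}, take 1 (0->1 ok)
  t10 'y' -> {1,2,3}, take 3 (1->3 ok)
  t11 'y' -> {1,2,3}, take 2 (3->2 ok)
  t12 'x' -> {0}, take 0 (2->0 ok)
  t13 'y' -> {1,2,3}, take 1 (0->1 ok)
  t14 'x' -> {0}, take 0 (1->0 ok)
  t15 'y' -> {1,2,3}, take 1 (0->1 ok)
  t16 'x' -> {0}, take 0 (1->0 ok)
  t17 'y' -> {1,2,3}, take 2 (0->2 ok)
  t18 'y' -> {1,2,3}, take 1 (2->1 ok)
  t19 'x' -> {0}, take 0 (1->0 ok)
  t20 'y' -> {1,2,3}, take 2 (0->2 ok)
  t21 'y' -> {1,2,3}, take 2 (2->2 ok)
  t22 'y' -> {1,2,3}, take 1 (2->1 ok)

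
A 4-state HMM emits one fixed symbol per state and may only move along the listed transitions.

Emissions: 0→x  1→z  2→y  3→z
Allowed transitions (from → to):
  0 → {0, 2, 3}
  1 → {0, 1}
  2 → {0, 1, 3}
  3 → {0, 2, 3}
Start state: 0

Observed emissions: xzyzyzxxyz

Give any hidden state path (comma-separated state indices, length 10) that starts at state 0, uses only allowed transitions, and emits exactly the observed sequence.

  0: obs=x cand={0} pick 0 [start]
  1: obs=z cand={1,3} pick 3 [0->3 ok]
  2: obs=y cand={2} pick 2 [3->2 ok]
  3: obs=z cand={1,3} pick 3 [2->3 ok]
  4: obs=y cand={2} pick 2 [3->2 ok]
  5: obs=z cand={1,3} pick 1 [2->1 ok]
  6: obs=x cand={0} pick 0 [1->0 ok]
  7: obs=x cand={0} pick 0 [0->0 ok]
  8: obs=y cand={2} pick 2 [0->2 ok]
  9: obs=z cand={1,3} pick 1 [2->1 ok]

0,3,2,3,2,1,0,0,2,1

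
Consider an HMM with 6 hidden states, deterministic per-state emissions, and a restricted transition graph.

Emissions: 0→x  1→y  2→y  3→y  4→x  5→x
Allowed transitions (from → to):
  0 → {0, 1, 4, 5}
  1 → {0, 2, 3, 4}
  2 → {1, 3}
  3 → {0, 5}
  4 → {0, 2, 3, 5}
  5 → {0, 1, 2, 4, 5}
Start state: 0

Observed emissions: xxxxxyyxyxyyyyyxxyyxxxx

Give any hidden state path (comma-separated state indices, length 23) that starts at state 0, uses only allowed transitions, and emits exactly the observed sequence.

  t0 'x' -> {0,4,5}, take 0 (start)
  t1 'x' -> {0,4,5}, take 4 (0->4 ok)
  t2 'x' -> {0,4,5}, take 0 (4->0 ok)
  t3 'x' -> {0,4,5}, take 0 (0->0 ok)
  t4 'x' -> {0,4,5}, take 4 (0->4 ok)
  t5 'y' -> {1,2,3}, take 2 (4->2 ok)
  t6 'y' -> {1,2,3}, take 3 (2->3 ok)
  t7 'x' -> {0,4,5}, take 0 (3->0 ok)
  t8 'y' -> {1,2,3}, take 1 (0->1 ok)
  t9 'x' -> {0,4,5}, take 4 (1->4 ok)
  t10 'y' -> {1,2,3}, take 2 (4->2 ok)
  t11 'y' -> {1,2,3}, take 1 (2->1 ok)
  t12 'y' -> {1,2,3}, take 2 (1->2 ok)
  t13 'y' -> {1,2,3}, take 1 (2->1 ok)
  t14 'y' -> {1,2,3}, take 3 (1->3 ok)
  t15 'x' -> {0,4,5}, take 0 (3->0 ok)
  t16 'x' -> {0,4,5}, take 5 (0->5 ok)
  t17 'y' -> {1,2,3}, take 2 (5->2 ok)
  t18 'y' -> {1,2,3}, take 1 (2->1 ok)
  t19 'x' -> {0,4,5}, take 4 (1->4 ok)
  t20 'x' -> {0,4,5}, take 5 (4->5 ok)
  t21 'x' -> {0,4,5}, take 0 (5->0 ok)
  t22 'x' -> {0,4,5}, take 4 (0->4 ok)

0,4,0,0,4,2,3,0,1,4,2,1,2,1,3,0,5,2,1,4,5,0,4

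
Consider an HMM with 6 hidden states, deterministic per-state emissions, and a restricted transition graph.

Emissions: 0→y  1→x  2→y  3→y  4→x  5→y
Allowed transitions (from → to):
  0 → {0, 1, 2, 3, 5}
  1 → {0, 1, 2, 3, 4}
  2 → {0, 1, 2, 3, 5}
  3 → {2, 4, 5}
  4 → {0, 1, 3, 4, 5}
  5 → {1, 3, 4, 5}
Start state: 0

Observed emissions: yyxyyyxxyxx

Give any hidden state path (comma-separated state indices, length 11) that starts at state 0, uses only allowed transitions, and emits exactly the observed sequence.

0,3,4,3,2,5,4,1,3,4,4

  pos 0: y in {0,2,3,5}, choose 0; start
  pos 1: y in {0,2,3,5}, choose 3; 0->3 ok
  pos 2: x in {1,4}, choose 4; 3->4 ok
  pos 3: y in {0,2,3,5}, choose 3; 4->3 ok
  pos 4: y in {0,2,3,5}, choose 2; 3->2 ok
  pos 5: y in {0,2,3,5}, choose 5; 2->5 ok
  pos 6: x in {1,4}, choose 4; 5->4 ok
  pos 7: x in {1,4}, choose 1; 4->1 ok
  pos 8: y in {0,2,3,5}, choose 3; 1->3 ok
  pos 9: x in {1,4}, choose 4; 3->4 ok
  pos 10: x in {1,4}, choose 4; 4->4 ok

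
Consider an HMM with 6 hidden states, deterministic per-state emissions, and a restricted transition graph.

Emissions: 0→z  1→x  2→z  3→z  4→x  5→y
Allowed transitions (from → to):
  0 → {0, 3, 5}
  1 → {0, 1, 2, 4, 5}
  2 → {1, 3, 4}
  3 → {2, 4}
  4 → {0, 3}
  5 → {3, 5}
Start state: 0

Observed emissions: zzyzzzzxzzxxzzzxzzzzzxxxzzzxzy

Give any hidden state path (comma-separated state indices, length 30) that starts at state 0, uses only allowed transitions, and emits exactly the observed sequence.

  [0] z  {0,2,3}  => 0  start
  [1] z  {0,2,3}  => 0  0->0 ok
  [2] y  {5}  => 5  0->5 ok
  [3] z  {0,2,3}  => 3  5->3 ok
  [4] z  {0,2,3}  => 2  3->2 ok
  [5] z  {0,2,3}  => 3  2->3 ok
  [6] z  {0,2,3}  => 2  3->2 ok
  [7] x  {1,4}  => 4  2->4 ok
  [8] z  {0,2,3}  => 3  4->3 ok
  [9] z  {0,2,3}  => 2  3->2 ok
  [10] x  {1,4}  => 1  2->1 ok
  [11] x  {1,4}  => 1  1->1 ok
  [12] z  {0,2,3}  => 0  1->0 ok
  [13] z  {0,2,3}  => 3  0->3 ok
  [14] z  {0,2,3}  => 2  3->2 ok
  [15] x  {1,4}  => 4  2->4 ok
  [16] z  {0,2,3}  => 0  4->0 ok
  [17] z  {0,2,3}  => 0  0->0 ok
  [18] z  {0,2,3}  => 0  0->0 ok
  [19] z  {0,2,3}  => 3  0->3 ok
  [20] z  {0,2,3}  => 2  3->2 ok
  [21] x  {1,4}  => 1  2->1 ok
  [22] x  {1,4}  => 1  1->1 ok
  [23] x  {1,4}  => 4  1->4 ok
  [24] z  {0,2,3}  => 0  4->0 ok
  [25] z  {0,2,3}  => 3  0->3 ok
  [26] z  {0,2,3}  => 2  3->2 ok
  [27] x  {1,4}  => 1  2->1 ok
  [28] z  {0,2,3}  => 0  1->0 ok
  [29] y  {5}  => 5  0->5 ok

0,0,5,3,2,3,2,4,3,2,1,1,0,3,2,4,0,0,0,3,2,1,1,4,0,3,2,1,0,5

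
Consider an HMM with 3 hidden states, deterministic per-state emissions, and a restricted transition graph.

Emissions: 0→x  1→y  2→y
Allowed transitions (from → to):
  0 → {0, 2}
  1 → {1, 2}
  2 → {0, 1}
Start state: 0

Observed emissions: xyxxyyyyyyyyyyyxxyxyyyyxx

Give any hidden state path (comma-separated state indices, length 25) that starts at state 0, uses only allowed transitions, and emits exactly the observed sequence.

0,2,0,0,2,1,1,2,1,1,1,1,2,1,2,0,0,2,0,2,1,1,2,0,0

  [0] x  {0}  => 0  start
  [1] y  {1,2}  => 2  0->2 ok
  [2] x  {0}  => 0  2->0 ok
  [3] x  {0}  => 0  0->0 ok
  [4] y  {1,2}  => 2  0->2 ok
  [5] y  {1,2}  => 1  2->1 ok
  [6] y  {1,2}  => 1  1->1 ok
  [7] y  {1,2}  => 2  1->2 ok
  [8] y  {1,2}  => 1  2->1 ok
  [9] y  {1,2}  => 1  1->1 ok
  [10] y  {1,2}  => 1  1->1 ok
  [11] y  {1,2}  => 1  1->1 ok
  [12] y  {1,2}  => 2  1->2 ok
  [13] y  {1,2}  => 1  2->1 ok
  [14] y  {1,2}  => 2  1->2 ok
  [15] x  {0}  => 0  2->0 ok
  [16] x  {0}  => 0  0->0 ok
  [17] y  {1,2}  => 2  0->2 ok
  [18] x  {0}  => 0  2->0 ok
  [19] y  {1,2}  => 2  0->2 ok
  [20] y  {1,2}  => 1  2->1 ok
  [21] y  {1,2}  => 1  1->1 ok
  [22] y  {1,2}  => 2  1->2 ok
  [23] x  {0}  => 0  2->0 ok
  [24] x  {0}  => 0  0->0 ok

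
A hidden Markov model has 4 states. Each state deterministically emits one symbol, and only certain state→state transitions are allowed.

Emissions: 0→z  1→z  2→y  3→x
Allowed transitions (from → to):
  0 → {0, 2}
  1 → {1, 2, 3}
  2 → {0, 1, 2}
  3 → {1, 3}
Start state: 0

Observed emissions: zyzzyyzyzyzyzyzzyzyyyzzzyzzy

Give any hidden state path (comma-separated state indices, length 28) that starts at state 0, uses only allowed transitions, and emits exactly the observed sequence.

0,2,0,0,2,2,1,2,0,2,0,2,0,2,0,0,2,1,2,2,2,0,0,0,2,1,1,2

  pos 0: z in {0,1}, choose 0; start
  pos 1: y in {2}, choose 2; 0->2 ok
  pos 2: z in {0,1}, choose 0; 2->0 ok
  pos 3: z in {0,1}, choose 0; 0->0 ok
  pos 4: y in {2}, choose 2; 0->2 ok
  pos 5: y in {2}, choose 2; 2->2 ok
  pos 6: z in {0,1}, choose 1; 2->1 ok
  pos 7: y in {2}, choose 2; 1->2 ok
  pos 8: z in {0,1}, choose 0; 2->0 ok
  pos 9: y in {2}, choose 2; 0->2 ok
  pos 10: z in {0,1}, choose 0; 2->0 ok
  pos 11: y in {2}, choose 2; 0->2 ok
  pos 12: z in {0,1}, choose 0; 2->0 ok
  pos 13: y in {2}, choose 2; 0->2 ok
  pos 14: z in {0,1}, choose 0; 2->0 ok
  pos 15: z in {0,1}, choose 0; 0->0 ok
  pos 16: y in {2}, choose 2; 0->2 ok
  pos 17: z in {0,1}, choose 1; 2->1 ok
  pos 18: y in {2}, choose 2; 1->2 ok
  pos 19: y in {2}, choose 2; 2->2 ok
  pos 20: y in {2}, choose 2; 2->2 ok
  pos 21: z in {0,1}, choose 0; 2->0 ok
  pos 22: z in {0,1}, choose 0; 0->0 ok
  pos 23: z in {0,1}, choose 0; 0->0 ok
  pos 24: y in {2}, choose 2; 0->2 ok
  pos 25: z in {0,1}, choose 1; 2->1 ok
  pos 26: z in {0,1}, choose 1; 1->1 ok
  pos 27: y in {2}, choose 2; 1->2 ok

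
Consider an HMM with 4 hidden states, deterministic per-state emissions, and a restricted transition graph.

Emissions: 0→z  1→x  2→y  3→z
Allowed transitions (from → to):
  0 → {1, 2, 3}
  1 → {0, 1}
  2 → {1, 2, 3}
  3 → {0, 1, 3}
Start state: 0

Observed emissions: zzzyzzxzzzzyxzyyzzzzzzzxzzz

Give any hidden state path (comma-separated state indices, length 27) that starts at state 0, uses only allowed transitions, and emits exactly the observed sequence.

0,3,0,2,3,3,1,0,3,3,0,2,1,0,2,2,3,0,3,3,3,3,3,1,0,3,3

  [0] z  {0,3}  => 0  start
  [1] z  {0,3}  => 3  0->3 ok
  [2] z  {0,3}  => 0  3->0 ok
  [3] y  {2}  => 2  0->2 ok
  [4] z  {0,3}  => 3  2->3 ok
  [5] z  {0,3}  => 3  3->3 ok
  [6] x  {1}  => 1  3->1 ok
  [7] z  {0,3}  => 0  1->0 ok
  [8] z  {0,3}  => 3  0->3 ok
  [9] z  {0,3}  => 3  3->3 ok
  [10] z  {0,3}  => 0  3->0 ok
  [11] y  {2}  => 2  0->2 ok
  [12] x  {1}  => 1  2->1 ok
  [13] z  {0,3}  => 0  1->0 ok
  [14] y  {2}  => 2  0->2 ok
  [15] y  {2}  => 2  2->2 ok
  [16] z  {0,3}  => 3  2->3 ok
  [17] z  {0,3}  => 0  3->0 ok
  [18] z  {0,3}  => 3  0->3 ok
  [19] z  {0,3}  => 3  3->3 ok
  [20] z  {0,3}  => 3  3->3 ok
  [21] z  {0,3}  => 3  3->3 ok
  [22] z  {0,3}  => 3  3->3 ok
  [23] x  {1}  => 1  3->1 ok
  [24] z  {0,3}  => 0  1->0 ok
  [25] z  {0,3}  => 3  0->3 ok
  [26] z  {0,3}  => 3  3->3 ok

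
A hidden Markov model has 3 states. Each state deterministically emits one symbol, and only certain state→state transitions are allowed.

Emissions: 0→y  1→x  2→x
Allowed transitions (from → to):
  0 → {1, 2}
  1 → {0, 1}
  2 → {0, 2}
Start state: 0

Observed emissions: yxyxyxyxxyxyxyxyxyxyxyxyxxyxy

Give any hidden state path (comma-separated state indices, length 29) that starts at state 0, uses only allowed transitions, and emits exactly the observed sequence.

0,2,0,1,0,1,0,1,1,0,1,0,1,0,2,0,1,0,1,0,1,0,2,0,2,2,0,2,0

  t0 'y' -> {0}, take 0 (start)
  t1 'x' -> {1,2}, take 2 (0->2 ok)
  t2 'y' -> {0}, take 0 (2->0 ok)
  t3 'x' -> {1,2}, take 1 (0->1 ok)
  t4 'y' -> {0}, take 0 (1->0 ok)
  t5 'x' -> {1,2}, take 1 (0->1 ok)
  t6 'y' -> {0}, take 0 (1->0 ok)
  t7 'x' -> {1,2}, take 1 (0->1 ok)
  t8 'x' -> {1,2}, take 1 (1->1 ok)
  t9 'y' -> {0}, take 0 (1->0 ok)
  t10 'x' -> {1,2}, take 1 (0->1 ok)
  t11 'y' -> {0}, take 0 (1->0 ok)
  t12 'x' -> {1,2}, take 1 (0->1 ok)
  t13 'y' -> {0}, take 0 (1->0 ok)
  t14 'x' -> {1,2}, take 2 (0->2 ok)
  t15 'y' -> {0}, take 0 (2->0 ok)
  t16 'x' -> {1,2}, take 1 (0->1 ok)
  t17 'y' -> {0}, take 0 (1->0 ok)
  t18 'x' -> {1,2}, take 1 (0->1 ok)
  t19 'y' -> {0}, take 0 (1->0 ok)
  t20 'x' -> {1,2}, take 1 (0->1 ok)
  t21 'y' -> {0}, take 0 (1->0 ok)
  t22 'x' -> {1,2}, take 2 (0->2 ok)
  t23 'y' -> {0}, take 0 (2->0 ok)
  t24 'x' -> {1,2}, take 2 (0->2 ok)
  t25 'x' -> {1,2}, take 2 (2->2 ok)
  t26 'y' -> {0}, take 0 (2->0 ok)
  t27 'x' -> {1,2}, take 2 (0->2 ok)
  t28 'y' -> {0}, take 0 (2->0 ok)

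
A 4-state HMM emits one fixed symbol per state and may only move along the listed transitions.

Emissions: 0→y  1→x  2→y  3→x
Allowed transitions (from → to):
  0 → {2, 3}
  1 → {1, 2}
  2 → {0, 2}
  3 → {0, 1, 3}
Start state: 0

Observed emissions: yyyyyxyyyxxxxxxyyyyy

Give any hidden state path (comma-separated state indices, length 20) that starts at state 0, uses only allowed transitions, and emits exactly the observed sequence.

0,2,2,2,0,3,0,2,0,3,3,1,1,1,1,2,2,2,2,2

  0: obs=y cand={0,2} pick 0 [start]
  1: obs=y cand={0,2} pick 2 [0->2 ok]
  2: obs=y cand={0,2} pick 2 [2->2 ok]
  3: obs=y cand={0,2} pick 2 [2->2 ok]
  4: obs=y cand={0,2} pick 0 [2->0 ok]
  5: obs=x cand={1,3} pick 3 [0->3 ok]
  6: obs=y cand={0,2} pick 0 [3->0 ok]
  7: obs=y cand={0,2} pick 2 [0->2 ok]
  8: obs=y cand={0,2} pick 0 [2->0 ok]
  9: obs=x cand={1,3} pick 3 [0->3 ok]
  10: obs=x cand={1,3} pick 3 [3->3 ok]
  11: obs=x cand={1,3} pick 1 [3->1 ok]
  12: obs=x cand={1,3} pick 1 [1->1 ok]
  13: obs=x cand={1,3} pick 1 [1->1 ok]
  14: obs=x cand={1,3} pick 1 [1->1 ok]
  15: obs=y cand={0,2} pick 2 [1->2 ok]
  16: obs=y cand={0,2} pick 2 [2->2 ok]
  17: obs=y cand={0,2} pick 2 [2->2 ok]
  18: obs=y cand={0,2} pick 2 [2->2 ok]
  19: obs=y cand={0,2} pick 2 [2->2 ok]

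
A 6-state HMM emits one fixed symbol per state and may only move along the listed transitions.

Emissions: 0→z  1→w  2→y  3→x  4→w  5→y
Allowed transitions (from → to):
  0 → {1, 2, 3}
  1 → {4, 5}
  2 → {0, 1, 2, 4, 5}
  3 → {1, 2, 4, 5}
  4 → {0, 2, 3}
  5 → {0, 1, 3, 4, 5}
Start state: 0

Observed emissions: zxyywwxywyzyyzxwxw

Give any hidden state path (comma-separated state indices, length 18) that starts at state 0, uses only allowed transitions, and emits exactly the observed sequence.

0,3,5,5,1,4,3,2,4,2,0,2,5,0,3,4,3,1

  [0] z  {0}  => 0  start
  [1] x  {3}  => 3  0->3 ok
  [2] y  {2,5}  => 5  3->5 ok
  [3] y  {2,5}  => 5  5->5 ok
  [4] w  {1,4}  => 1  5->1 ok
  [5] w  {1,4}  => 4  1->4 ok
  [6] x  {3}  => 3  4->3 ok
  [7] y  {2,5}  => 2  3->2 ok
  [8] w  {1,4}  => 4  2->4 ok
  [9] y  {2,5}  => 2  4->2 ok
  [10] z  {0}  => 0  2->0 ok
  [11] y  {2,5}  => 2  0->2 ok
  [12] y  {2,5}  => 5  2->5 ok
  [13] z  {0}  => 0  5->0 ok
  [14] x  {3}  => 3  0->3 ok
  [15] w  {1,4}  => 4  3->4 ok
  [16] x  {3}  => 3  4->3 ok
  [17] w  {1,4}  => 1  3->1 ok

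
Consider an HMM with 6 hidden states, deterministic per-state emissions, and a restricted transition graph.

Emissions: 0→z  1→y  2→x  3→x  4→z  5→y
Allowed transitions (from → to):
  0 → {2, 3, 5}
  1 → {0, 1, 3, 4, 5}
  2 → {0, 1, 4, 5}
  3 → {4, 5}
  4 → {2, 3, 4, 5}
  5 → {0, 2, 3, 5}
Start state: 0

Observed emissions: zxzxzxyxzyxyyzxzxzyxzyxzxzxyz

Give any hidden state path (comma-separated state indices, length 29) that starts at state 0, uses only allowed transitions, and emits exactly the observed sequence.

  0: obs=z cand={0,4} pick 0 [start]
  1: obs=x cand={2,3} pick 2 [0->2 ok]
  2: obs=z cand={0,4} pick 4 [2->4 ok]
  3: obs=x cand={2,3} pick 2 [4->2 ok]
  4: obs=z cand={0,4} pick 4 [2->4 ok]
  5: obs=x cand={2,3} pick 3 [4->3 ok]
  6: obs=y cand={1,5} pick 5 [3->5 ok]
  7: obs=x cand={2,3} pick 3 [5->3 ok]
  8: obs=z cand={0,4} pick 4 [3->4 ok]
  9: obs=y cand={1,5} pick 5 [4->5 ok]
  10: obs=x cand={2,3} pick 2 [5->2 ok]
  11: obs=y cand={1,5} pick 5 [2->5 ok]
  12: obs=y cand={1,5} pick 5 [5->5 ok]
  13: obs=z cand={0,4} pick 0 [5->0 ok]
  14: obs=x cand={2,3} pick 2 [0->2 ok]
  15: obs=z cand={0,4} pick 0 [2->0 ok]
  16: obs=x cand={2,3} pick 3 [0->3 ok]
  17: obs=z cand={0,4} pick 4 [3->4 ok]
  18: obs=y cand={1,5} pick 5 [4->5 ok]
  19: obs=x cand={2,3} pick 3 [5->3 ok]
  20: obs=z cand={0,4} pick 4 [3->4 ok]
  21: obs=y cand={1,5} pick 5 [4->5 ok]
  22: obs=x cand={2,3} pick 3 [5->3 ok]
  23: obs=z cand={0,4} pick 4 [3->4 ok]
  24: obs=x cand={2,3} pick 2 [4->2 ok]
  25: obs=z cand={0,4} pick 0 [2->0 ok]
  26: obs=x cand={2,3} pick 2 [0->2 ok]
  27: obs=y cand={1,5} pick 5 [2->5 ok]
  28: obs=z cand={0,4} pick 0 [5->0 ok]

0,2,4,2,4,3,5,3,4,5,2,5,5,0,2,0,3,4,5,3,4,5,3,4,2,0,2,5,0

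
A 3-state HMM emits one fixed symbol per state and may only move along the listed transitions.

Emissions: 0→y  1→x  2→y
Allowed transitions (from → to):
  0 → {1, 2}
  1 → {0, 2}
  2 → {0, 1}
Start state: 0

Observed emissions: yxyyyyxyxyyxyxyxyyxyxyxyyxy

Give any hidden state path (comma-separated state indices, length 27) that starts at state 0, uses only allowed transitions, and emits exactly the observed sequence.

0,1,2,0,2,0,1,0,1,0,2,1,0,1,2,1,0,2,1,0,1,0,1,2,0,1,2

  pos 0: y in {0,2}, choose 0; start
  pos 1: x in {1}, choose 1; 0->1 ok
  pos 2: y in {0,2}, choose 2; 1->2 ok
  pos 3: y in {0,2}, choose 0; 2->0 ok
  pos 4: y in {0,2}, choose 2; 0->2 ok
  pos 5: y in {0,2}, choose 0; 2->0 ok
  pos 6: x in {1}, choose 1; 0->1 ok
  pos 7: y in {0,2}, choose 0; 1->0 ok
  pos 8: x in {1}, choose 1; 0->1 ok
  pos 9: y in {0,2}, choose 0; 1->0 ok
  pos 10: y in {0,2}, choose 2; 0->2 ok
  pos 11: x in {1}, choose 1; 2->1 ok
  pos 12: y in {0,2}, choose 0; 1->0 ok
  pos 13: x in {1}, choose 1; 0->1 ok
  pos 14: y in {0,2}, choose 2; 1->2 ok
  pos 15: x in {1}, choose 1; 2->1 ok
  pos 16: y in {0,2}, choose 0; 1->0 ok
  pos 17: y in {0,2}, choose 2; 0->2 ok
  pos 18: x in {1}, choose 1; 2->1 ok
  pos 19: y in {0,2}, choose 0; 1->0 ok
  pos 20: x in {1}, choose 1; 0->1 ok
  pos 21: y in {0,2}, choose 0; 1->0 ok
  pos 22: x in {1}, choose 1; 0->1 ok
  pos 23: y in {0,2}, choose 2; 1->2 ok
  pos 24: y in {0,2}, choose 0; 2->0 ok
  pos 25: x in {1}, choose 1; 0->1 ok
  pos 26: y in {0,2}, choose 2; 1->2 ok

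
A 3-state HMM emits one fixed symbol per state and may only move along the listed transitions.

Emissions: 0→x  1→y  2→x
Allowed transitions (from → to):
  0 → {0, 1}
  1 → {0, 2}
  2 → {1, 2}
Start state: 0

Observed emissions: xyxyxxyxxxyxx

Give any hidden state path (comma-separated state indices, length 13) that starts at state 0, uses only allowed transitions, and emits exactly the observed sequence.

0,1,2,1,2,2,1,0,0,0,1,0,0

  [0] x  {0,2}  => 0  start
  [1] y  {1}  => 1  0->1 ok
  [2] x  {0,2}  => 2  1->2 ok
  [3] y  {1}  => 1  2->1 ok
  [4] x  {0,2}  => 2  1->2 ok
  [5] x  {0,2}  => 2  2->2 ok
  [6] y  {1}  => 1  2->1 ok
  [7] x  {0,2}  => 0  1->0 ok
  [8] x  {0,2}  => 0  0->0 ok
  [9] x  {0,2}  => 0  0->0 ok
  [10] y  {1}  => 1  0->1 ok
  [11] x  {0,2}  => 0  1->0 ok
  [12] x  {0,2}  => 0  0->0 ok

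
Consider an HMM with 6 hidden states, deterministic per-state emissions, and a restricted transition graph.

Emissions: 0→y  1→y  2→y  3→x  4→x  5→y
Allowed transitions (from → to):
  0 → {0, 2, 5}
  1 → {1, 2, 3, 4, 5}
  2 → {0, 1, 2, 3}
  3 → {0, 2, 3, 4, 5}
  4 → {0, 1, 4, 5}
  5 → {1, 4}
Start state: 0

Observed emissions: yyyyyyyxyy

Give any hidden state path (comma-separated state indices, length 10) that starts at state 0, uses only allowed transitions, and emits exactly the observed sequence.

  [0] y  {0,1,2,5}  => 0  start
  [1] y  {0,1,2,5}  => 2  0->2 ok
  [2] y  {0,1,2,5}  => 0  2->0 ok
  [3] y  {0,1,2,5}  => 5  0->5 ok
  [4] y  {0,1,2,5}  => 1  5->1 ok
  [5] y  {0,1,2,5}  => 5  1->5 ok
  [6] y  {0,1,2,5}  => 1  5->1 ok
  [7] x  {3,4}  => 4  1->4 ok
  [8] y  {0,1,2,5}  => 0  4->0 ok
  [9] y  {0,1,2,5}  => 5  0->5 ok

0,2,0,5,1,5,1,4,0,5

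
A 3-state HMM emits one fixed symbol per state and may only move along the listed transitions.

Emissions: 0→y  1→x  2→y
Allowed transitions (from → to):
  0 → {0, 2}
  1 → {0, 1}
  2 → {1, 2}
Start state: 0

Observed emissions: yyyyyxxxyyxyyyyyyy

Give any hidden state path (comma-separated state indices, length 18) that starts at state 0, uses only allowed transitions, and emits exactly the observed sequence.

  t0 'y' -> {0,2}, take 0 (start)
  t1 'y' -> {0,2}, take 0 (0->0 ok)
  t2 'y' -> {0,2}, take 2 (0->2 ok)
  t3 'y' -> {0,2}, take 2 (2->2 ok)
  t4 'y' -> {0,2}, take 2 (2->2 ok)
  t5 'x' -> {1}, take 1 (2->1 ok)
  t6 'x' -> {1}, take 1 (1->1 ok)
  t7 'x' -> {1}, take 1 (1->1 ok)
  t8 'y' -> {0,2}, take 0 (1->0 ok)
  t9 'y' -> {0,2}, take 2 (0->2 ok)
  t10 'x' -> {1}, take 1 (2->1 ok)
  t11 'y' -> {0,2}, take 0 (1->0 ok)
  t12 'y' -> {0,2}, take 0 (0->0 ok)
  t13 'y' -> {0,2}, take 0 (0->0 ok)
  t14 'y' -> {0,2}, take 0 (0->0 ok)
  t15 'y' -> {0,2}, take 0 (0->0 ok)
  t16 'y' -> {0,2}, take 2 (0->2 ok)
  t17 'y' -> {0,2}, take 2 (2->2 ok)

0,0,2,2,2,1,1,1,0,2,1,0,0,0,0,0,2,2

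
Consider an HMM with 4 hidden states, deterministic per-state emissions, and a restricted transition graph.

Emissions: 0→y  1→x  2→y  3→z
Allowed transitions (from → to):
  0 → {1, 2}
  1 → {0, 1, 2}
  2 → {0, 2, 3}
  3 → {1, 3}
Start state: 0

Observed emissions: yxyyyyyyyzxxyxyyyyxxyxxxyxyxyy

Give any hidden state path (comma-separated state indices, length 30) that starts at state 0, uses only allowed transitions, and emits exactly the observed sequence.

  [0] y  {0,2}  => 0  start
  [1] x  {1}  => 1  0->1 ok
  [2] y  {0,2}  => 0  1->0 ok
  [3] y  {0,2}  => 2  0->2 ok
  [4] y  {0,2}  => 2  2->2 ok
  [5] y  {0,2}  => 0  2->0 ok
  [6] y  {0,2}  => 2  0->2 ok
  [7] y  {0,2}  => 2  2->2 ok
  [8] y  {0,2}  => 2  2->2 ok
  [9] z  {3}  => 3  2->3 ok
  [10] x  {1}  => 1  3->1 ok
  [11] x  {1}  => 1  1->1 ok
  [12] y  {0,2}  => 0  1->0 ok
  [13] x  {1}  => 1  0->1 ok
  [14] y  {0,2}  => 2  1->2 ok
  [15] y  {0,2}  => 0  2->0 ok
  [16] y  {0,2}  => 2  0->2 ok
  [17] y  {0,2}  => 0  2->0 ok
  [18] x  {1}  => 1  0->1 ok
  [19] x  {1}  => 1  1->1 ok
  [20] y  {0,2}  => 0  1->0 ok
  [21] x  {1}  => 1  0->1 ok
  [22] x  {1}  => 1  1->1 ok
  [23] x  {1}  => 1  1->1 ok
  [24] y  {0,2}  => 0  1->0 ok
  [25] x  {1}  => 1  0->1 ok
  [26] y  {0,2}  => 0  1->0 ok
  [27] x  {1}  => 1  0->1 ok
  [28] y  {0,2}  => 2  1->2 ok
  [29] y  {0,2}  => 2  2->2 ok

0,1,0,2,2,0,2,2,2,3,1,1,0,1,2,0,2,0,1,1,0,1,1,1,0,1,0,1,2,2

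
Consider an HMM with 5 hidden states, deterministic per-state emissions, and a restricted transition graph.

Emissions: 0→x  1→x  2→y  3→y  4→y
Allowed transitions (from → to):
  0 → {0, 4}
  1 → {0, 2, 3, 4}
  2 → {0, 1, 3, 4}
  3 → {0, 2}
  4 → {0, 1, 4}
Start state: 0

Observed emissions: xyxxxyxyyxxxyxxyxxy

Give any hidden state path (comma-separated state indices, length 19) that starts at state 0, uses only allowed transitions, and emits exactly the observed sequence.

  [0] x  {0,1}  => 0  start
  [1] y  {2,3,4}  => 4  0->4 ok
  [2] x  {0,1}  => 0  4->0 ok
  [3] x  {0,1}  => 0  0->0 ok
  [4] x  {0,1}  => 0  0->0 ok
  [5] y  {2,3,4}  => 4  0->4 ok
  [6] x  {0,1}  => 1  4->1 ok
  [7] y  {2,3,4}  => 4  1->4 ok
  [8] y  {2,3,4}  => 4  4->4 ok
  [9] x  {0,1}  => 1  4->1 ok
  [10] x  {0,1}  => 0  1->0 ok
  [11] x  {0,1}  => 0  0->0 ok
  [12] y  {2,3,4}  => 4  0->4 ok
  [13] x  {0,1}  => 0  4->0 ok
  [14] x  {0,1}  => 0  0->0 ok
  [15] y  {2,3,4}  => 4  0->4 ok
  [16] x  {0,1}  => 1  4->1 ok
  [17] x  {0,1}  => 0  1->0 ok
  [18] y  {2,3,4}  => 4  0->4 ok

0,4,0,0,0,4,1,4,4,1,0,0,4,0,0,4,1,0,4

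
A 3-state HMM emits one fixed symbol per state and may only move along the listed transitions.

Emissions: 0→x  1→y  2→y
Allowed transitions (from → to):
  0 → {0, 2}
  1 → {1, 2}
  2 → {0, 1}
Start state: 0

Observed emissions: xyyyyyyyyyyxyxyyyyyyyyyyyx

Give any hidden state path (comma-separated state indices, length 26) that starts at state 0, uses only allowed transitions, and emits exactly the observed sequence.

0,2,1,1,1,2,1,2,1,1,2,0,2,0,2,1,1,2,1,2,1,1,1,1,2,0

  t0 'x' -> {0}, take 0 (start)
  t1 'y' -> {1,2}, take 2 (0->2 ok)
  t2 'y' -> {1,2}, take 1 (2->1 ok)
  t3 'y' -> {1,2}, take 1 (1->1 ok)
  t4 'y' -> {1,2}, take 1 (1->1 ok)
  t5 'y' -> {1,2}, take 2 (1->2 ok)
  t6 'y' -> {1,2}, take 1 (2->1 ok)
  t7 'y' -> {1,2}, take 2 (1->2 ok)
  t8 'y' -> {1,2}, take 1 (2->1 ok)
  t9 'y' -> {1,2}, take 1 (1->1 ok)
  t10 'y' -> {1,2}, take 2 (1->2 ok)
  t11 'x' -> {0}, take 0 (2->0 ok)
  t12 'y' -> {1,2}, take 2 (0->2 ok)
  t13 'x' -> {0}, take 0 (2->0 ok)
  t14 'y' -> {1,2}, take 2 (0->2 ok)
  t15 'y' -> {1,2}, take 1 (2->1 ok)
  t16 'y' -> {1,2}, take 1 (1->1 ok)
  t17 'y' -> {1,2}, take 2 (1->2 ok)
  t18 'y' -> {1,2}, take 1 (2->1 ok)
  t19 'y' -> {1,2}, take 2 (1->2 ok)
  t20 'y' -> {1,2}, take 1 (2->1 ok)
  t21 'y' -> {1,2}, take 1 (1->1 ok)
  t22 'y' -> {1,2}, take 1 (1->1 ok)
  t23 'y' -> {1,2}, take 1 (1->1 ok)
  t24 'y' -> {1,2}, take 2 (1->2 ok)
  t25 'x' -> {0}, take 0 (2->0 ok)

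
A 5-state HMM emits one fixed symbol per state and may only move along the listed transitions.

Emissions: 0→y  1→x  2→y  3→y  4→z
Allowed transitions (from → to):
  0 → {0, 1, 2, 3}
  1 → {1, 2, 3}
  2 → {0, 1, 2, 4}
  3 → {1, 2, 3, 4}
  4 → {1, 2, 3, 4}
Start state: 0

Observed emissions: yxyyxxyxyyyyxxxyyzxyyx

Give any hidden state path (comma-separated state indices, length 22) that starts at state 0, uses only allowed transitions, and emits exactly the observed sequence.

0,1,3,3,1,1,3,1,3,3,2,2,1,1,1,3,2,4,1,2,0,1

  pos 0: y in {0,2,3}, choose 0; start
  pos 1: x in {1}, choose 1; 0->1 ok
  pos 2: y in {0,2,3}, choose 3; 1->3 ok
  pos 3: y in {0,2,3}, choose 3; 3->3 ok
  pos 4: x in {1}, choose 1; 3->1 ok
  pos 5: x in {1}, choose 1; 1->1 ok
  pos 6: y in {0,2,3}, choose 3; 1->3 ok
  pos 7: x in {1}, choose 1; 3->1 ok
  pos 8: y in {0,2,3}, choose 3; 1->3 ok
  pos 9: y in {0,2,3}, choose 3; 3->3 ok
  pos 10: y in {0,2,3}, choose 2; 3->2 ok
  pos 11: y in {0,2,3}, choose 2; 2->2 ok
  pos 12: x in {1}, choose 1; 2->1 ok
  pos 13: x in {1}, choose 1; 1->1 ok
  pos 14: x in {1}, choose 1; 1->1 ok
  pos 15: y in {0,2,3}, choose 3; 1->3 ok
  pos 16: y in {0,2,3}, choose 2; 3->2 ok
  pos 17: z in {4}, choose 4; 2->4 ok
  pos 18: x in {1}, choose 1; 4->1 ok
  pos 19: y in {0,2,3}, choose 2; 1->2 ok
  pos 20: y in {0,2,3}, choose 0; 2->0 ok
  pos 21: x in {1}, choose 1; 0->1 ok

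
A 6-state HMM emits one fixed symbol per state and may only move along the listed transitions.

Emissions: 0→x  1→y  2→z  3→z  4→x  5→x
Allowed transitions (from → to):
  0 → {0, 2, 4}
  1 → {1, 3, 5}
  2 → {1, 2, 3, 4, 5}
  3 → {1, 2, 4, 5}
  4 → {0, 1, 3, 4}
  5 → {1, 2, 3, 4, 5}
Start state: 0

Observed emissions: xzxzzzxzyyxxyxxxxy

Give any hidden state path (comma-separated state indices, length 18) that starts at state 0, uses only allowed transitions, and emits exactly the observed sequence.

  t0 'x' -> {0,4,5}, take 0 (start)
  t1 'z' -> {2,3}, take 2 (0->2 ok)
  t2 'x' -> {0,4,5}, take 5 (2->5 ok)
  t3 'z' -> {2,3}, take 2 (5->2 ok)
  t4 'z' -> {2,3}, take 2 (2->2 ok)
  t5 'z' -> {2,3}, take 2 (2->2 ok)
  t6 'x' -> {0,4,5}, take 5 (2->5 ok)
  t7 'z' -> {2,3}, take 3 (5->3 ok)
  t8 'y' -> {1}, take 1 (3->1 ok)
  t9 'y' -> {1}, take 1 (1->1 ok)
  t10 'x' -> {0,4,5}, take 5 (1->5 ok)
  t11 'x' -> {0,4,5}, take 4 (5->4 ok)
  t12 'y' -> {1}, take 1 (4->1 ok)
  t13 'x' -> {0,4,5}, take 5 (1->5 ok)
  t14 'x' -> {0,4,5}, take 4 (5->4 ok)
  t15 'x' -> {0,4,5}, take 0 (4->0 ok)
  t16 'x' -> {0,4,5}, take 4 (0->4 ok)
  t17 'y' -> {1}, take 1 (4->1 ok)

0,2,5,2,2,2,5,3,1,1,5,4,1,5,4,0,4,1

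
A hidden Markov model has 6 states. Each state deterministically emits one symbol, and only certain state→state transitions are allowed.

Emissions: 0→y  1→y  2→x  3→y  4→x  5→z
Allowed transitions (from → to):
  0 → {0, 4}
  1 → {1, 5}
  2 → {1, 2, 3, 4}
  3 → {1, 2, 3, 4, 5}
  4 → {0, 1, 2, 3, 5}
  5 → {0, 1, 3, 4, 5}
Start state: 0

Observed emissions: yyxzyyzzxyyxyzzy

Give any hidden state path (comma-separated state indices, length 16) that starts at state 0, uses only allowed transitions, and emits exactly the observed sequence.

  t0 'y' -> {0,1,3}, take 0 (start)
  t1 'y' -> {0,1,3}, take 0 (0->0 ok)
  t2 'x' -> {2,4}, take 4 (0->4 ok)
  t3 'z' -> {5}, take 5 (4->5 ok)
  t4 'y' -> {0,1,3}, take 3 (5->3 ok)
  t5 'y' -> {0,1,3}, take 3 (3->3 ok)
  t6 'z' -> {5}, take 5 (3->5 ok)
  t7 'z' -> {5}, take 5 (5->5 ok)
  t8 'x' -> {2,4}, take 4 (5->4 ok)
  t9 'y' -> {0,1,3}, take 0 (4->0 ok)
  t10 'y' -> {0,1,3}, take 0 (0->0 ok)
  t11 'x' -> {2,4}, take 4 (0->4 ok)
  t12 'y' -> {0,1,3}, take 3 (4->3 ok)
  t13 'z' -> {5}, take 5 (3->5 ok)
  t14 'z' -> {5}, take 5 (5->5 ok)
  t15 'y' -> {0,1,3}, take 0 (5->0 ok)

0,0,4,5,3,3,5,5,4,0,0,4,3,5,5,0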